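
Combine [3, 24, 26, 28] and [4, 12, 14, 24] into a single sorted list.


List A: [3, 24, 26, 28]
List B: [4, 12, 14, 24]
Repeatedly compare the front elements and take the smaller:
  3 vs 4 -> take 3
  24 vs 4 -> take 4
  24 vs 12 -> take 12
  24 vs 14 -> take 14
  24 vs 24 -> take 24
  26 vs 24 -> take 24
  B is exhausted; append the rest of A: [26, 28]
Final answer: [3, 4, 12, 14, 24, 24, 26, 28]


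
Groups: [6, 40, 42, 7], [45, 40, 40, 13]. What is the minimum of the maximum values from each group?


Find max of each group:
  Group 1: [6, 40, 42, 7] -> max = 42
  Group 2: [45, 40, 40, 13] -> max = 45
Maxes: [42, 45]
Minimum of maxes = 42
Final answer: 42


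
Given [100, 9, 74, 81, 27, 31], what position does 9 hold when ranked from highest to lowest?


Sort descending: [100, 81, 74, 31, 27, 9]
Find 9 in the sorted list.
9 is at position 6.
Final answer: 6


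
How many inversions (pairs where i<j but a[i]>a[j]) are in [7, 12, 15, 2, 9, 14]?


For each element, count the later elements that are smaller than it:
  7 (index 0): smaller elements after it = [2] -> 1
  12 (index 1): smaller elements after it = [2, 9] -> 2
  15 (index 2): smaller elements after it = [2, 9, 14] -> 3
  2 (index 3): smaller elements after it = [] -> 0
  9 (index 4): smaller elements after it = [] -> 0
Total inversions = 1 + 2 + 3 + 0 + 0 = 6
Final answer: 6


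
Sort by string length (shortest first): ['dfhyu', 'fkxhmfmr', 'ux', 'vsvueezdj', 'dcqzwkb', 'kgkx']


Compute lengths:
  'dfhyu' has length 5
  'fkxhmfmr' has length 8
  'ux' has length 2
  'vsvueezdj' has length 9
  'dcqzwkb' has length 7
  'kgkx' has length 4
Lengths in increasing order: 2 < 4 < 5 < 7 < 8 < 9
Listing the words in that order gives the answer.
Final answer: ['ux', 'kgkx', 'dfhyu', 'dcqzwkb', 'fkxhmfmr', 'vsvueezdj']


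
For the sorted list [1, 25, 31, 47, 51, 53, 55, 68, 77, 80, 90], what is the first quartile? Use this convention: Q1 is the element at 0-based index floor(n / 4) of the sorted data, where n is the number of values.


The list has n = 11 elements.
Q1 index = floor(11 / 4) = floor(2.75) = 2
Counting from index 0 in the sorted data, the element at index 2 is 31.
Final answer: 31


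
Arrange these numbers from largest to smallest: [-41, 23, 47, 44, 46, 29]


Original list: [-41, 23, 47, 44, 46, 29]
Repeatedly take the largest remaining element:
  Remaining [-41, 23, 47, 44, 46, 29] -> largest is 47
  Remaining [-41, 23, 44, 46, 29] -> largest is 46
  Remaining [-41, 23, 44, 29] -> largest is 44
  Remaining [-41, 23, 29] -> largest is 29
  Remaining [-41, 23] -> largest is 23
  Remaining [-41] -> largest is -41
Collecting the picks in order gives the descending list.
Final answer: [47, 46, 44, 29, 23, -41]


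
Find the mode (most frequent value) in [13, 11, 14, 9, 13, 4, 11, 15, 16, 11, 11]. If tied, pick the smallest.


Count the frequency of each value:
  4 appears 1 time(s)
  9 appears 1 time(s)
  11 appears 4 time(s)
  13 appears 2 time(s)
  14 appears 1 time(s)
  15 appears 1 time(s)
  16 appears 1 time(s)
Maximum frequency is 4.
Only 11 reaches that frequency, so it is the mode.
Final answer: 11


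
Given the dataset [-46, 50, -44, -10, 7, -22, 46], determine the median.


First, sort the list: [-46, -44, -22, -10, 7, 46, 50]
The list has 7 elements (odd count).
The middle index is 3 (0-based), and the element there is -10.
Final answer: -10


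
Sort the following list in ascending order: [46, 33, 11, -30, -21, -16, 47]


Original list: [46, 33, 11, -30, -21, -16, 47]
Repeatedly take the smallest remaining element:
  Remaining [46, 33, 11, -30, -21, -16, 47] -> smallest is -30
  Remaining [46, 33, 11, -21, -16, 47] -> smallest is -21
  Remaining [46, 33, 11, -16, 47] -> smallest is -16
  Remaining [46, 33, 11, 47] -> smallest is 11
  Remaining [46, 33, 47] -> smallest is 33
  Remaining [46, 47] -> smallest is 46
  Remaining [47] -> smallest is 47
Collecting the picks in order gives the sorted list.
Final answer: [-30, -21, -16, 11, 33, 46, 47]


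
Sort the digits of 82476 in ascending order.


The number 82476 has digits: 8, 2, 4, 7, 6
Sorted: 2, 4, 6, 7, 8
Joining the sorted digits gives the result.
Final answer: 24678


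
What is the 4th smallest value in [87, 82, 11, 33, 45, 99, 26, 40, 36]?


Sort ascending: [11, 26, 33, 36, 40, 45, 82, 87, 99]
The 4th element (1-indexed) is at index 3.
Value = 36
Final answer: 36


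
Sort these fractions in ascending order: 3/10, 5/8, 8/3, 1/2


Convert to decimal for comparison:
  3/10 = 0.3
  5/8 = 0.625
  8/3 = 2.6667
  1/2 = 0.5
Decimals in increasing order: 0.3 < 0.5 < 0.625 < 2.6667
Writing each back as its fraction gives the sorted order.
Final answer: 3/10, 1/2, 5/8, 8/3


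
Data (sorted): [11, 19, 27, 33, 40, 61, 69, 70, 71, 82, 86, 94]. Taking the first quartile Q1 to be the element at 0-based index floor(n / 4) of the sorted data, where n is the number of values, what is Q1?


The list has n = 12 elements.
Q1 index = floor(12 / 4) = floor(3) = 3
Counting from index 0 in the sorted data, the element at index 3 is 33.
Final answer: 33


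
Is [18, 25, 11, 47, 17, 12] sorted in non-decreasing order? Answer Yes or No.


Check consecutive pairs:
  18 <= 25? True
  25 <= 11? False
  11 <= 47? True
  47 <= 17? False
  17 <= 12? False
3 consecutive pair(s) are out of order, so the list is not sorted.
Final answer: No


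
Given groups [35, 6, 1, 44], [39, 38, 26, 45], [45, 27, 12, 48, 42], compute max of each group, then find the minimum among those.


Find max of each group:
  Group 1: [35, 6, 1, 44] -> max = 44
  Group 2: [39, 38, 26, 45] -> max = 45
  Group 3: [45, 27, 12, 48, 42] -> max = 48
Maxes: [44, 45, 48]
Minimum of maxes = 44
Final answer: 44


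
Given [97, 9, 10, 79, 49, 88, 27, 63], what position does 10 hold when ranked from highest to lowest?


Sort descending: [97, 88, 79, 63, 49, 27, 10, 9]
Find 10 in the sorted list.
10 is at position 7.
Final answer: 7


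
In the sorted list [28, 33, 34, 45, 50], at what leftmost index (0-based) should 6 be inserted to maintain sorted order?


List is sorted: [28, 33, 34, 45, 50]
We need the leftmost position where 6 can be inserted, i.e. the first index whose element is >= 6 (or the end of the list if none is).
Binary search with low=0, high=5 (0-based indices):
  low=0, high=5, mid=2: a[2]=34 >= 6, so high = 2
  low=0, high=2, mid=1: a[1]=33 >= 6, so high = 1
  low=0, high=1, mid=0: a[0]=28 >= 6, so high = 0
Now low = high = 0, so the insertion index is 0.
Final answer: 0


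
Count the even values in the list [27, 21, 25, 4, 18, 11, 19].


Check each element:
  27 is odd
  21 is odd
  25 is odd
  4 is even
  18 is even
  11 is odd
  19 is odd
Evens: [4, 18]
Count of evens = 2
Final answer: 2


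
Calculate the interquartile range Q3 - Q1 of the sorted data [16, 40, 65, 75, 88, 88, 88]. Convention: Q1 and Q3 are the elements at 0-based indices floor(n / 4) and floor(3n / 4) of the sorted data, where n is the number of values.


The data has n = 7 elements.
Q1 index = floor(7 / 4) = floor(1.75) = 1; Q3 index = floor(3 * 7 / 4) = floor(5.25) = 5
Q1 = element at index 1 = 40
Q3 = element at index 5 = 88
IQR = 88 - 40 = 48
Final answer: 48


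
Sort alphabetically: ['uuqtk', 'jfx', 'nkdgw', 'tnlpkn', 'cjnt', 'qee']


Compare strings character by character (the first differing letter decides):
  'cjnt' < 'jfx' since 'c' < 'j' at position 1
  'jfx' < 'nkdgw' since 'j' < 'n' at position 1
  'nkdgw' < 'qee' since 'n' < 'q' at position 1
  'qee' < 'tnlpkn' since 'q' < 't' at position 1
  'tnlpkn' < 'uuqtk' since 't' < 'u' at position 1
Chaining these comparisons gives the alphabetical order.
Final answer: ['cjnt', 'jfx', 'nkdgw', 'qee', 'tnlpkn', 'uuqtk']


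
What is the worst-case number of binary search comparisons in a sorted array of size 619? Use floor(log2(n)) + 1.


Binary search halves the search space each step.
Maximum comparisons = floor(log2(619)) + 1
log2(619) = 9.2738
floor(log2(619)) = 9, so 9 + 1 = 10
Final answer: 10


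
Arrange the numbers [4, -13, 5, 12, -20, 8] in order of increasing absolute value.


Compute absolute values:
  |4| = 4
  |-13| = 13
  |5| = 5
  |12| = 12
  |-20| = 20
  |8| = 8
Absolute values in increasing order: 4 < 5 < 8 < 12 < 13 < 20
Listing the original numbers in that order gives the answer.
Final answer: [4, 5, 8, 12, -13, -20]


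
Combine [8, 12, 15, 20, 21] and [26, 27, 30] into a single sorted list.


List A: [8, 12, 15, 20, 21]
List B: [26, 27, 30]
Repeatedly compare the front elements and take the smaller:
  8 vs 26 -> take 8
  12 vs 26 -> take 12
  15 vs 26 -> take 15
  20 vs 26 -> take 20
  21 vs 26 -> take 21
  A is exhausted; append the rest of B: [26, 27, 30]
Final answer: [8, 12, 15, 20, 21, 26, 27, 30]


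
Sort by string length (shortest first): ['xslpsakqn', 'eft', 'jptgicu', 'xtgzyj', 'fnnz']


Compute lengths:
  'xslpsakqn' has length 9
  'eft' has length 3
  'jptgicu' has length 7
  'xtgzyj' has length 6
  'fnnz' has length 4
Lengths in increasing order: 3 < 4 < 6 < 7 < 9
Listing the words in that order gives the answer.
Final answer: ['eft', 'fnnz', 'xtgzyj', 'jptgicu', 'xslpsakqn']


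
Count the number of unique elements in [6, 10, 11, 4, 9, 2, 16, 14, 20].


List all unique values:
Distinct values: [2, 4, 6, 9, 10, 11, 14, 16, 20]
Count = 9
Final answer: 9


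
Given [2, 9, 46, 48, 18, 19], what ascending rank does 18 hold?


Sort ascending: [2, 9, 18, 19, 46, 48]
Find 18 in the sorted list.
18 is at position 3 (1-indexed).
Final answer: 3


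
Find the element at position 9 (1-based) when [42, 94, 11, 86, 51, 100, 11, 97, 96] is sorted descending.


Sort descending: [100, 97, 96, 94, 86, 51, 42, 11, 11]
The 9th element (1-indexed) is at index 8.
Value = 11
Final answer: 11


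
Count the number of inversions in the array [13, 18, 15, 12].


For each element, count the later elements that are smaller than it:
  13 (index 0): smaller elements after it = [12] -> 1
  18 (index 1): smaller elements after it = [15, 12] -> 2
  15 (index 2): smaller elements after it = [12] -> 1
Total inversions = 1 + 2 + 1 = 4
Final answer: 4


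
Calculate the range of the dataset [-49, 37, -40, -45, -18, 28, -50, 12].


Maximum value: 37
Minimum value: -50
Range = 37 - (-50) = 87
Final answer: 87


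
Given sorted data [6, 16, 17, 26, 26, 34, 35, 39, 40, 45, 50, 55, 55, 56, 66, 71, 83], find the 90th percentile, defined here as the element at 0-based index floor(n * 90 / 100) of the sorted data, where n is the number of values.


The dataset has n = 17 elements.
Index = floor(17 * 90 / 100) = floor(1530 / 100) = floor(15.3) = 15
Counting from index 0 in the sorted data, the element at index 15 is 71.
Final answer: 71


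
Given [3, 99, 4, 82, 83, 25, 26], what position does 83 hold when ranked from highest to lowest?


Sort descending: [99, 83, 82, 26, 25, 4, 3]
Find 83 in the sorted list.
83 is at position 2.
Final answer: 2


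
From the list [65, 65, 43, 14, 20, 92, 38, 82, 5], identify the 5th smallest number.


Sort ascending: [5, 14, 20, 38, 43, 65, 65, 82, 92]
The 5th element (1-indexed) is at index 4.
Value = 43
Final answer: 43


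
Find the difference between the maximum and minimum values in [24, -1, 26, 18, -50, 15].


Maximum value: 26
Minimum value: -50
Range = 26 - (-50) = 76
Final answer: 76


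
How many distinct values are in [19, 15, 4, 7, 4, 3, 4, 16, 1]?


List all unique values:
Distinct values: [1, 3, 4, 7, 15, 16, 19]
Count = 7
Final answer: 7


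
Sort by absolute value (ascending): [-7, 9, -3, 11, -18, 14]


Compute absolute values:
  |-7| = 7
  |9| = 9
  |-3| = 3
  |11| = 11
  |-18| = 18
  |14| = 14
Absolute values in increasing order: 3 < 7 < 9 < 11 < 14 < 18
Listing the original numbers in that order gives the answer.
Final answer: [-3, -7, 9, 11, 14, -18]


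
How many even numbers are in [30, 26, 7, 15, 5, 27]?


Check each element:
  30 is even
  26 is even
  7 is odd
  15 is odd
  5 is odd
  27 is odd
Evens: [30, 26]
Count of evens = 2
Final answer: 2


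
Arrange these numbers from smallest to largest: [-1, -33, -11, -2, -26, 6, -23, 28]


Original list: [-1, -33, -11, -2, -26, 6, -23, 28]
Repeatedly take the smallest remaining element:
  Remaining [-1, -33, -11, -2, -26, 6, -23, 28] -> smallest is -33
  Remaining [-1, -11, -2, -26, 6, -23, 28] -> smallest is -26
  Remaining [-1, -11, -2, 6, -23, 28] -> smallest is -23
  Remaining [-1, -11, -2, 6, 28] -> smallest is -11
  Remaining [-1, -2, 6, 28] -> smallest is -2
  Remaining [-1, 6, 28] -> smallest is -1
  Remaining [6, 28] -> smallest is 6
  Remaining [28] -> smallest is 28
Collecting the picks in order gives the sorted list.
Final answer: [-33, -26, -23, -11, -2, -1, 6, 28]


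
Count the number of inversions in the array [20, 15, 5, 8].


For each element, count the later elements that are smaller than it:
  20 (index 0): smaller elements after it = [15, 5, 8] -> 3
  15 (index 1): smaller elements after it = [5, 8] -> 2
  5 (index 2): smaller elements after it = [] -> 0
Total inversions = 3 + 2 + 0 = 5
Final answer: 5


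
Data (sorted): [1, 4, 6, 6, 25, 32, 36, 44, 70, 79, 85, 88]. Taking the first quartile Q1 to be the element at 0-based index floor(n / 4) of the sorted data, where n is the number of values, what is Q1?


The list has n = 12 elements.
Q1 index = floor(12 / 4) = floor(3) = 3
Counting from index 0 in the sorted data, the element at index 3 is 6.
Final answer: 6


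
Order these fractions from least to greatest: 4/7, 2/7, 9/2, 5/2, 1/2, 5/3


Convert to decimal for comparison:
  4/7 = 0.5714
  2/7 = 0.2857
  9/2 = 4.5
  5/2 = 2.5
  1/2 = 0.5
  5/3 = 1.6667
Decimals in increasing order: 0.2857 < 0.5 < 0.5714 < 1.6667 < 2.5 < 4.5
Writing each back as its fraction gives the sorted order.
Final answer: 2/7, 1/2, 4/7, 5/3, 5/2, 9/2


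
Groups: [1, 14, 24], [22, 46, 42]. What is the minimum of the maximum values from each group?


Find max of each group:
  Group 1: [1, 14, 24] -> max = 24
  Group 2: [22, 46, 42] -> max = 46
Maxes: [24, 46]
Minimum of maxes = 24
Final answer: 24


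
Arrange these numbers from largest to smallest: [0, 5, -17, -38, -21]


Original list: [0, 5, -17, -38, -21]
Repeatedly take the largest remaining element:
  Remaining [0, 5, -17, -38, -21] -> largest is 5
  Remaining [0, -17, -38, -21] -> largest is 0
  Remaining [-17, -38, -21] -> largest is -17
  Remaining [-38, -21] -> largest is -21
  Remaining [-38] -> largest is -38
Collecting the picks in order gives the descending list.
Final answer: [5, 0, -17, -21, -38]


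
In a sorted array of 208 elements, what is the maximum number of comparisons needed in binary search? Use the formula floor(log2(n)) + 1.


Binary search halves the search space each step.
Maximum comparisons = floor(log2(208)) + 1
log2(208) = 7.7004
floor(log2(208)) = 7, so 7 + 1 = 8
Final answer: 8


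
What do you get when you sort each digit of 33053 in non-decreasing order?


The number 33053 has digits: 3, 3, 0, 5, 3
Sorted: 0, 3, 3, 3, 5
Joining the sorted digits gives the result.
Final answer: 03335


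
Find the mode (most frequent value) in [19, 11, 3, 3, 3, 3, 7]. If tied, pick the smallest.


Count the frequency of each value:
  3 appears 4 time(s)
  7 appears 1 time(s)
  11 appears 1 time(s)
  19 appears 1 time(s)
Maximum frequency is 4.
Only 3 reaches that frequency, so it is the mode.
Final answer: 3


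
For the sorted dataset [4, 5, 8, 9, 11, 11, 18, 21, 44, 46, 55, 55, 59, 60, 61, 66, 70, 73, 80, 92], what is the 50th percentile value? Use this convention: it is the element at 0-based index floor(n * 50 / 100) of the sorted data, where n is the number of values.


The dataset has n = 20 elements.
Index = floor(20 * 50 / 100) = floor(1000 / 100) = floor(10) = 10
Counting from index 0 in the sorted data, the element at index 10 is 55.
Final answer: 55


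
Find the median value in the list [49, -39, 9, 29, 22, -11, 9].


First, sort the list: [-39, -11, 9, 9, 22, 29, 49]
The list has 7 elements (odd count).
The middle index is 3 (0-based), and the element there is 9.
Final answer: 9


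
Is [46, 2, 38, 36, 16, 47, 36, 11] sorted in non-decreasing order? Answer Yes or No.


Check consecutive pairs:
  46 <= 2? False
  2 <= 38? True
  38 <= 36? False
  36 <= 16? False
  16 <= 47? True
  47 <= 36? False
  36 <= 11? False
5 consecutive pair(s) are out of order, so the list is not sorted.
Final answer: No


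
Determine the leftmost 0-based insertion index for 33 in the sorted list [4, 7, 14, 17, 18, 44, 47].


List is sorted: [4, 7, 14, 17, 18, 44, 47]
We need the leftmost position where 33 can be inserted, i.e. the first index whose element is >= 33 (or the end of the list if none is).
Binary search with low=0, high=7 (0-based indices):
  low=0, high=7, mid=3: a[3]=17 < 33, so low = 4
  low=4, high=7, mid=5: a[5]=44 >= 33, so high = 5
  low=4, high=5, mid=4: a[4]=18 < 33, so low = 5
Now low = high = 5, so the insertion index is 5.
Final answer: 5


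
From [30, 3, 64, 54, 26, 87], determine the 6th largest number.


Sort descending: [87, 64, 54, 30, 26, 3]
The 6th element (1-indexed) is at index 5.
Value = 3
Final answer: 3


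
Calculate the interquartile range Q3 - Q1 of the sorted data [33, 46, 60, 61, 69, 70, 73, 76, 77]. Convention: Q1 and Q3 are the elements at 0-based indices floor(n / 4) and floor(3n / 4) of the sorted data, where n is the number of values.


The data has n = 9 elements.
Q1 index = floor(9 / 4) = floor(2.25) = 2; Q3 index = floor(3 * 9 / 4) = floor(6.75) = 6
Q1 = element at index 2 = 60
Q3 = element at index 6 = 73
IQR = 73 - 60 = 13
Final answer: 13


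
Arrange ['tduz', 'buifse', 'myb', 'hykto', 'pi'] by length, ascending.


Compute lengths:
  'tduz' has length 4
  'buifse' has length 6
  'myb' has length 3
  'hykto' has length 5
  'pi' has length 2
Lengths in increasing order: 2 < 3 < 4 < 5 < 6
Listing the words in that order gives the answer.
Final answer: ['pi', 'myb', 'tduz', 'hykto', 'buifse']


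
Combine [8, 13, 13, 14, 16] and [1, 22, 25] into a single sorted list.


List A: [8, 13, 13, 14, 16]
List B: [1, 22, 25]
Repeatedly compare the front elements and take the smaller:
  8 vs 1 -> take 1
  8 vs 22 -> take 8
  13 vs 22 -> take 13
  13 vs 22 -> take 13
  14 vs 22 -> take 14
  16 vs 22 -> take 16
  A is exhausted; append the rest of B: [22, 25]
Final answer: [1, 8, 13, 13, 14, 16, 22, 25]


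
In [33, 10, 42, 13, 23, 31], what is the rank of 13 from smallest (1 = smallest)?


Sort ascending: [10, 13, 23, 31, 33, 42]
Find 13 in the sorted list.
13 is at position 2 (1-indexed).
Final answer: 2


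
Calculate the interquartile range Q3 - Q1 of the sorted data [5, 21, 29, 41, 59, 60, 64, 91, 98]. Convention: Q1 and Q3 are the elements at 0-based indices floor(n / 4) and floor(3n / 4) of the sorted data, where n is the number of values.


The data has n = 9 elements.
Q1 index = floor(9 / 4) = floor(2.25) = 2; Q3 index = floor(3 * 9 / 4) = floor(6.75) = 6
Q1 = element at index 2 = 29
Q3 = element at index 6 = 64
IQR = 64 - 29 = 35
Final answer: 35


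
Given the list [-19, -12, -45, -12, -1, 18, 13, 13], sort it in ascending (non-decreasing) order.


Original list: [-19, -12, -45, -12, -1, 18, 13, 13]
Repeatedly take the smallest remaining element:
  Remaining [-19, -12, -45, -12, -1, 18, 13, 13] -> smallest is -45
  Remaining [-19, -12, -12, -1, 18, 13, 13] -> smallest is -19
  Remaining [-12, -12, -1, 18, 13, 13] -> smallest is -12
  Remaining [-12, -1, 18, 13, 13] -> smallest is -12
  Remaining [-1, 18, 13, 13] -> smallest is -1
  Remaining [18, 13, 13] -> smallest is 13
  Remaining [18, 13] -> smallest is 13
  Remaining [18] -> smallest is 18
Collecting the picks in order gives the sorted list.
Final answer: [-45, -19, -12, -12, -1, 13, 13, 18]


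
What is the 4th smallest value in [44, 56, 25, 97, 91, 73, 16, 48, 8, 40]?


Sort ascending: [8, 16, 25, 40, 44, 48, 56, 73, 91, 97]
The 4th element (1-indexed) is at index 3.
Value = 40
Final answer: 40


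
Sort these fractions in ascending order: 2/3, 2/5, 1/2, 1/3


Convert to decimal for comparison:
  2/3 = 0.6667
  2/5 = 0.4
  1/2 = 0.5
  1/3 = 0.3333
Decimals in increasing order: 0.3333 < 0.4 < 0.5 < 0.6667
Writing each back as its fraction gives the sorted order.
Final answer: 1/3, 2/5, 1/2, 2/3


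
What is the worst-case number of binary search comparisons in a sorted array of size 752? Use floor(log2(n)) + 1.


Binary search halves the search space each step.
Maximum comparisons = floor(log2(752)) + 1
log2(752) = 9.5546
floor(log2(752)) = 9, so 9 + 1 = 10
Final answer: 10


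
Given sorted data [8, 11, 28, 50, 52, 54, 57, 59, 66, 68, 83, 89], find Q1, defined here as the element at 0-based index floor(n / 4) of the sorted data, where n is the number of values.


The list has n = 12 elements.
Q1 index = floor(12 / 4) = floor(3) = 3
Counting from index 0 in the sorted data, the element at index 3 is 50.
Final answer: 50


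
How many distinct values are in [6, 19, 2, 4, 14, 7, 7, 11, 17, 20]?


List all unique values:
Distinct values: [2, 4, 6, 7, 11, 14, 17, 19, 20]
Count = 9
Final answer: 9


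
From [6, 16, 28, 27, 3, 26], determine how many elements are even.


Check each element:
  6 is even
  16 is even
  28 is even
  27 is odd
  3 is odd
  26 is even
Evens: [6, 16, 28, 26]
Count of evens = 4
Final answer: 4


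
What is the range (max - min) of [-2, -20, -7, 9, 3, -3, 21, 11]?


Maximum value: 21
Minimum value: -20
Range = 21 - (-20) = 41
Final answer: 41


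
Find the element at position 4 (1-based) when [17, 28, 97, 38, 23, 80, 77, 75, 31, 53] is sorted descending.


Sort descending: [97, 80, 77, 75, 53, 38, 31, 28, 23, 17]
The 4th element (1-indexed) is at index 3.
Value = 75
Final answer: 75


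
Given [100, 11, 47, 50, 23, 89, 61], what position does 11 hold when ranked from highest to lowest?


Sort descending: [100, 89, 61, 50, 47, 23, 11]
Find 11 in the sorted list.
11 is at position 7.
Final answer: 7


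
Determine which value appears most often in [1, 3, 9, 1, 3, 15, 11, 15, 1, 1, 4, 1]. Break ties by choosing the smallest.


Count the frequency of each value:
  1 appears 5 time(s)
  3 appears 2 time(s)
  4 appears 1 time(s)
  9 appears 1 time(s)
  11 appears 1 time(s)
  15 appears 2 time(s)
Maximum frequency is 5.
Only 1 reaches that frequency, so it is the mode.
Final answer: 1


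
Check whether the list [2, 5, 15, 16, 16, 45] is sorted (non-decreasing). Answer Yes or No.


Check consecutive pairs:
  2 <= 5? True
  5 <= 15? True
  15 <= 16? True
  16 <= 16? True
  16 <= 45? True
Every consecutive pair is in order, so the list is non-decreasing.
Final answer: Yes


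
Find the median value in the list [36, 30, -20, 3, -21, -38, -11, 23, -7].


First, sort the list: [-38, -21, -20, -11, -7, 3, 23, 30, 36]
The list has 9 elements (odd count).
The middle index is 4 (0-based), and the element there is -7.
Final answer: -7


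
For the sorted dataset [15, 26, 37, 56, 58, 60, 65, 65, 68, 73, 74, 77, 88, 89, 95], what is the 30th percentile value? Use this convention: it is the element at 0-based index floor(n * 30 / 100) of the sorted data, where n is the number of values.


The dataset has n = 15 elements.
Index = floor(15 * 30 / 100) = floor(450 / 100) = floor(4.5) = 4
Counting from index 0 in the sorted data, the element at index 4 is 58.
Final answer: 58


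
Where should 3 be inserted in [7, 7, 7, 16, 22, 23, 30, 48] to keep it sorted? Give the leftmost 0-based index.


List is sorted: [7, 7, 7, 16, 22, 23, 30, 48]
We need the leftmost position where 3 can be inserted, i.e. the first index whose element is >= 3 (or the end of the list if none is).
Binary search with low=0, high=8 (0-based indices):
  low=0, high=8, mid=4: a[4]=22 >= 3, so high = 4
  low=0, high=4, mid=2: a[2]=7 >= 3, so high = 2
  low=0, high=2, mid=1: a[1]=7 >= 3, so high = 1
  low=0, high=1, mid=0: a[0]=7 >= 3, so high = 0
Now low = high = 0, so the insertion index is 0.
Final answer: 0


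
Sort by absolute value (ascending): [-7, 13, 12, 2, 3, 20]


Compute absolute values:
  |-7| = 7
  |13| = 13
  |12| = 12
  |2| = 2
  |3| = 3
  |20| = 20
Absolute values in increasing order: 2 < 3 < 7 < 12 < 13 < 20
Listing the original numbers in that order gives the answer.
Final answer: [2, 3, -7, 12, 13, 20]


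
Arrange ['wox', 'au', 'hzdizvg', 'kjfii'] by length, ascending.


Compute lengths:
  'wox' has length 3
  'au' has length 2
  'hzdizvg' has length 7
  'kjfii' has length 5
Lengths in increasing order: 2 < 3 < 5 < 7
Listing the words in that order gives the answer.
Final answer: ['au', 'wox', 'kjfii', 'hzdizvg']


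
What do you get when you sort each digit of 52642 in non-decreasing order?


The number 52642 has digits: 5, 2, 6, 4, 2
Sorted: 2, 2, 4, 5, 6
Joining the sorted digits gives the result.
Final answer: 22456


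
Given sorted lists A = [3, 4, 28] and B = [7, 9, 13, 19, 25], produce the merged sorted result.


List A: [3, 4, 28]
List B: [7, 9, 13, 19, 25]
Repeatedly compare the front elements and take the smaller:
  3 vs 7 -> take 3
  4 vs 7 -> take 4
  28 vs 7 -> take 7
  28 vs 9 -> take 9
  28 vs 13 -> take 13
  28 vs 19 -> take 19
  28 vs 25 -> take 25
  B is exhausted; append the rest of A: [28]
Final answer: [3, 4, 7, 9, 13, 19, 25, 28]


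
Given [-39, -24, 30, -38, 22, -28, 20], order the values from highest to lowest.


Original list: [-39, -24, 30, -38, 22, -28, 20]
Repeatedly take the largest remaining element:
  Remaining [-39, -24, 30, -38, 22, -28, 20] -> largest is 30
  Remaining [-39, -24, -38, 22, -28, 20] -> largest is 22
  Remaining [-39, -24, -38, -28, 20] -> largest is 20
  Remaining [-39, -24, -38, -28] -> largest is -24
  Remaining [-39, -38, -28] -> largest is -28
  Remaining [-39, -38] -> largest is -38
  Remaining [-39] -> largest is -39
Collecting the picks in order gives the descending list.
Final answer: [30, 22, 20, -24, -28, -38, -39]


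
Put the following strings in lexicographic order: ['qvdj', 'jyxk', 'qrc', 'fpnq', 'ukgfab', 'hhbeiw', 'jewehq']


Compare strings character by character (the first differing letter decides):
  'fpnq' < 'hhbeiw' since 'f' < 'h' at position 1
  'hhbeiw' < 'jewehq' since 'h' < 'j' at position 1
  'jewehq' < 'jyxk' since 'e' < 'y' at position 2
  'jyxk' < 'qrc' since 'j' < 'q' at position 1
  'qrc' < 'qvdj' since 'r' < 'v' at position 2
  'qvdj' < 'ukgfab' since 'q' < 'u' at position 1
Chaining these comparisons gives the alphabetical order.
Final answer: ['fpnq', 'hhbeiw', 'jewehq', 'jyxk', 'qrc', 'qvdj', 'ukgfab']


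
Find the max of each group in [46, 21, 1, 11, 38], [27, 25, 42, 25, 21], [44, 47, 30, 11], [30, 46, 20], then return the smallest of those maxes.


Find max of each group:
  Group 1: [46, 21, 1, 11, 38] -> max = 46
  Group 2: [27, 25, 42, 25, 21] -> max = 42
  Group 3: [44, 47, 30, 11] -> max = 47
  Group 4: [30, 46, 20] -> max = 46
Maxes: [46, 42, 47, 46]
Minimum of maxes = 42
Final answer: 42


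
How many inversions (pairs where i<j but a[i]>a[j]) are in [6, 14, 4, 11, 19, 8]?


For each element, count the later elements that are smaller than it:
  6 (index 0): smaller elements after it = [4] -> 1
  14 (index 1): smaller elements after it = [4, 11, 8] -> 3
  4 (index 2): smaller elements after it = [] -> 0
  11 (index 3): smaller elements after it = [8] -> 1
  19 (index 4): smaller elements after it = [8] -> 1
Total inversions = 1 + 3 + 0 + 1 + 1 = 6
Final answer: 6


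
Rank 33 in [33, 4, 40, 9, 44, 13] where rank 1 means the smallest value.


Sort ascending: [4, 9, 13, 33, 40, 44]
Find 33 in the sorted list.
33 is at position 4 (1-indexed).
Final answer: 4


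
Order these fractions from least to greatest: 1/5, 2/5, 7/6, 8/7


Convert to decimal for comparison:
  1/5 = 0.2
  2/5 = 0.4
  7/6 = 1.1667
  8/7 = 1.1429
Decimals in increasing order: 0.2 < 0.4 < 1.1429 < 1.1667
Writing each back as its fraction gives the sorted order.
Final answer: 1/5, 2/5, 8/7, 7/6


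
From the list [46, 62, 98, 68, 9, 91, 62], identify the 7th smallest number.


Sort ascending: [9, 46, 62, 62, 68, 91, 98]
The 7th element (1-indexed) is at index 6.
Value = 98
Final answer: 98


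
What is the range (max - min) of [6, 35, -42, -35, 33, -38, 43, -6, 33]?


Maximum value: 43
Minimum value: -42
Range = 43 - (-42) = 85
Final answer: 85


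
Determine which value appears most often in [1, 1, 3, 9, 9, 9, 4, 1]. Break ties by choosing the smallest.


Count the frequency of each value:
  1 appears 3 time(s)
  3 appears 1 time(s)
  4 appears 1 time(s)
  9 appears 3 time(s)
Maximum frequency is 3.
Values reaching that frequency: [1, 9]; the smallest is 1.
Final answer: 1


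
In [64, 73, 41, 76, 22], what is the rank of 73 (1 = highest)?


Sort descending: [76, 73, 64, 41, 22]
Find 73 in the sorted list.
73 is at position 2.
Final answer: 2


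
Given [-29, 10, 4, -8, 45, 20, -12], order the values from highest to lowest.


Original list: [-29, 10, 4, -8, 45, 20, -12]
Repeatedly take the largest remaining element:
  Remaining [-29, 10, 4, -8, 45, 20, -12] -> largest is 45
  Remaining [-29, 10, 4, -8, 20, -12] -> largest is 20
  Remaining [-29, 10, 4, -8, -12] -> largest is 10
  Remaining [-29, 4, -8, -12] -> largest is 4
  Remaining [-29, -8, -12] -> largest is -8
  Remaining [-29, -12] -> largest is -12
  Remaining [-29] -> largest is -29
Collecting the picks in order gives the descending list.
Final answer: [45, 20, 10, 4, -8, -12, -29]


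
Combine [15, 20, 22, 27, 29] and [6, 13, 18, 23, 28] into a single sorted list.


List A: [15, 20, 22, 27, 29]
List B: [6, 13, 18, 23, 28]
Repeatedly compare the front elements and take the smaller:
  15 vs 6 -> take 6
  15 vs 13 -> take 13
  15 vs 18 -> take 15
  20 vs 18 -> take 18
  20 vs 23 -> take 20
  22 vs 23 -> take 22
  27 vs 23 -> take 23
  27 vs 28 -> take 27
  29 vs 28 -> take 28
  B is exhausted; append the rest of A: [29]
Final answer: [6, 13, 15, 18, 20, 22, 23, 27, 28, 29]


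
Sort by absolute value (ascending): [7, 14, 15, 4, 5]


Compute absolute values:
  |7| = 7
  |14| = 14
  |15| = 15
  |4| = 4
  |5| = 5
Absolute values in increasing order: 4 < 5 < 7 < 14 < 15
Listing the original numbers in that order gives the answer.
Final answer: [4, 5, 7, 14, 15]


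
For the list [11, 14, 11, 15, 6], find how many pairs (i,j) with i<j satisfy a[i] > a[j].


For each element, count the later elements that are smaller than it:
  11 (index 0): smaller elements after it = [6] -> 1
  14 (index 1): smaller elements after it = [11, 6] -> 2
  11 (index 2): smaller elements after it = [6] -> 1
  15 (index 3): smaller elements after it = [6] -> 1
Total inversions = 1 + 2 + 1 + 1 = 5
Final answer: 5


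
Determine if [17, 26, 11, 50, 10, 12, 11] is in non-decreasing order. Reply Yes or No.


Check consecutive pairs:
  17 <= 26? True
  26 <= 11? False
  11 <= 50? True
  50 <= 10? False
  10 <= 12? True
  12 <= 11? False
3 consecutive pair(s) are out of order, so the list is not sorted.
Final answer: No


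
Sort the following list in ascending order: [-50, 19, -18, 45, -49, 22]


Original list: [-50, 19, -18, 45, -49, 22]
Repeatedly take the smallest remaining element:
  Remaining [-50, 19, -18, 45, -49, 22] -> smallest is -50
  Remaining [19, -18, 45, -49, 22] -> smallest is -49
  Remaining [19, -18, 45, 22] -> smallest is -18
  Remaining [19, 45, 22] -> smallest is 19
  Remaining [45, 22] -> smallest is 22
  Remaining [45] -> smallest is 45
Collecting the picks in order gives the sorted list.
Final answer: [-50, -49, -18, 19, 22, 45]


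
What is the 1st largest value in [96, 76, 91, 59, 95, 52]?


Sort descending: [96, 95, 91, 76, 59, 52]
The 1st element (1-indexed) is at index 0.
Value = 96
Final answer: 96


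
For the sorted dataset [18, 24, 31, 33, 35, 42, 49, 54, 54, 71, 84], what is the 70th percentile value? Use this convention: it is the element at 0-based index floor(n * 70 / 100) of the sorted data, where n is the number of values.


The dataset has n = 11 elements.
Index = floor(11 * 70 / 100) = floor(770 / 100) = floor(7.7) = 7
Counting from index 0 in the sorted data, the element at index 7 is 54.
Final answer: 54


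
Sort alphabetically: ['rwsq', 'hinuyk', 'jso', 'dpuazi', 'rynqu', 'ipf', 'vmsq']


Compare strings character by character (the first differing letter decides):
  'dpuazi' < 'hinuyk' since 'd' < 'h' at position 1
  'hinuyk' < 'ipf' since 'h' < 'i' at position 1
  'ipf' < 'jso' since 'i' < 'j' at position 1
  'jso' < 'rwsq' since 'j' < 'r' at position 1
  'rwsq' < 'rynqu' since 'w' < 'y' at position 2
  'rynqu' < 'vmsq' since 'r' < 'v' at position 1
Chaining these comparisons gives the alphabetical order.
Final answer: ['dpuazi', 'hinuyk', 'ipf', 'jso', 'rwsq', 'rynqu', 'vmsq']


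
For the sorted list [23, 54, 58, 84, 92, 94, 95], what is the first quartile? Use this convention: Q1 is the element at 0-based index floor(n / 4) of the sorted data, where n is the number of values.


The list has n = 7 elements.
Q1 index = floor(7 / 4) = floor(1.75) = 1
Counting from index 0 in the sorted data, the element at index 1 is 54.
Final answer: 54


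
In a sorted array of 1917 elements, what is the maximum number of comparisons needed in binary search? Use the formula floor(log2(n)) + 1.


Binary search halves the search space each step.
Maximum comparisons = floor(log2(1917)) + 1
log2(1917) = 10.9046
floor(log2(1917)) = 10, so 10 + 1 = 11
Final answer: 11


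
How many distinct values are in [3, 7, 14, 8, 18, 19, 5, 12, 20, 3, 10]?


List all unique values:
Distinct values: [3, 5, 7, 8, 10, 12, 14, 18, 19, 20]
Count = 10
Final answer: 10


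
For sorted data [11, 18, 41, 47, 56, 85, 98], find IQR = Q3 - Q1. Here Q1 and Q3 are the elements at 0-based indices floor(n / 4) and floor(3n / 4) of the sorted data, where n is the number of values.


The data has n = 7 elements.
Q1 index = floor(7 / 4) = floor(1.75) = 1; Q3 index = floor(3 * 7 / 4) = floor(5.25) = 5
Q1 = element at index 1 = 18
Q3 = element at index 5 = 85
IQR = 85 - 18 = 67
Final answer: 67


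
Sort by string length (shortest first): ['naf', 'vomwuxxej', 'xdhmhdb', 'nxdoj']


Compute lengths:
  'naf' has length 3
  'vomwuxxej' has length 9
  'xdhmhdb' has length 7
  'nxdoj' has length 5
Lengths in increasing order: 3 < 5 < 7 < 9
Listing the words in that order gives the answer.
Final answer: ['naf', 'nxdoj', 'xdhmhdb', 'vomwuxxej']


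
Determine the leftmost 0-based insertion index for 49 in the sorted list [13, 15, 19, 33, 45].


List is sorted: [13, 15, 19, 33, 45]
We need the leftmost position where 49 can be inserted, i.e. the first index whose element is >= 49 (or the end of the list if none is).
Binary search with low=0, high=5 (0-based indices):
  low=0, high=5, mid=2: a[2]=19 < 49, so low = 3
  low=3, high=5, mid=4: a[4]=45 < 49, so low = 5
Now low = high = 5, so the insertion index is 5.
Final answer: 5


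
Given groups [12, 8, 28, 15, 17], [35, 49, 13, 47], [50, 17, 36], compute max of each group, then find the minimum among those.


Find max of each group:
  Group 1: [12, 8, 28, 15, 17] -> max = 28
  Group 2: [35, 49, 13, 47] -> max = 49
  Group 3: [50, 17, 36] -> max = 50
Maxes: [28, 49, 50]
Minimum of maxes = 28
Final answer: 28


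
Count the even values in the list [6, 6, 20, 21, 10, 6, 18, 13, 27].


Check each element:
  6 is even
  6 is even
  20 is even
  21 is odd
  10 is even
  6 is even
  18 is even
  13 is odd
  27 is odd
Evens: [6, 6, 20, 10, 6, 18]
Count of evens = 6
Final answer: 6


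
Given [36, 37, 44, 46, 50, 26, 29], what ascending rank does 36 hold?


Sort ascending: [26, 29, 36, 37, 44, 46, 50]
Find 36 in the sorted list.
36 is at position 3 (1-indexed).
Final answer: 3


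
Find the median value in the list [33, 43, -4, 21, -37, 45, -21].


First, sort the list: [-37, -21, -4, 21, 33, 43, 45]
The list has 7 elements (odd count).
The middle index is 3 (0-based), and the element there is 21.
Final answer: 21


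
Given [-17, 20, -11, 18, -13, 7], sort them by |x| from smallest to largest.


Compute absolute values:
  |-17| = 17
  |20| = 20
  |-11| = 11
  |18| = 18
  |-13| = 13
  |7| = 7
Absolute values in increasing order: 7 < 11 < 13 < 17 < 18 < 20
Listing the original numbers in that order gives the answer.
Final answer: [7, -11, -13, -17, 18, 20]


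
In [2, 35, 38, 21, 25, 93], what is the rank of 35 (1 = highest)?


Sort descending: [93, 38, 35, 25, 21, 2]
Find 35 in the sorted list.
35 is at position 3.
Final answer: 3


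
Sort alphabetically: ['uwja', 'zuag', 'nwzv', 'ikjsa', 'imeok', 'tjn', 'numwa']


Compare strings character by character (the first differing letter decides):
  'ikjsa' < 'imeok' since 'k' < 'm' at position 2
  'imeok' < 'numwa' since 'i' < 'n' at position 1
  'numwa' < 'nwzv' since 'u' < 'w' at position 2
  'nwzv' < 'tjn' since 'n' < 't' at position 1
  'tjn' < 'uwja' since 't' < 'u' at position 1
  'uwja' < 'zuag' since 'u' < 'z' at position 1
Chaining these comparisons gives the alphabetical order.
Final answer: ['ikjsa', 'imeok', 'numwa', 'nwzv', 'tjn', 'uwja', 'zuag']


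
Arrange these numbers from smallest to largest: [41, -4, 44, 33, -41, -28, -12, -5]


Original list: [41, -4, 44, 33, -41, -28, -12, -5]
Repeatedly take the smallest remaining element:
  Remaining [41, -4, 44, 33, -41, -28, -12, -5] -> smallest is -41
  Remaining [41, -4, 44, 33, -28, -12, -5] -> smallest is -28
  Remaining [41, -4, 44, 33, -12, -5] -> smallest is -12
  Remaining [41, -4, 44, 33, -5] -> smallest is -5
  Remaining [41, -4, 44, 33] -> smallest is -4
  Remaining [41, 44, 33] -> smallest is 33
  Remaining [41, 44] -> smallest is 41
  Remaining [44] -> smallest is 44
Collecting the picks in order gives the sorted list.
Final answer: [-41, -28, -12, -5, -4, 33, 41, 44]


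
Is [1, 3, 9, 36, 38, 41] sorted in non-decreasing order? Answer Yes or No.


Check consecutive pairs:
  1 <= 3? True
  3 <= 9? True
  9 <= 36? True
  36 <= 38? True
  38 <= 41? True
Every consecutive pair is in order, so the list is non-decreasing.
Final answer: Yes


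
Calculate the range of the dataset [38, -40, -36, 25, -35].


Maximum value: 38
Minimum value: -40
Range = 38 - (-40) = 78
Final answer: 78


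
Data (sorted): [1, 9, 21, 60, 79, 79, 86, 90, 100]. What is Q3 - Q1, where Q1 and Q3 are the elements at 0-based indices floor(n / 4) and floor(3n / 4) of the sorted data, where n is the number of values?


The data has n = 9 elements.
Q1 index = floor(9 / 4) = floor(2.25) = 2; Q3 index = floor(3 * 9 / 4) = floor(6.75) = 6
Q1 = element at index 2 = 21
Q3 = element at index 6 = 86
IQR = 86 - 21 = 65
Final answer: 65


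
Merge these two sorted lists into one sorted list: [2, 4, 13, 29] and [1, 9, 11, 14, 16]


List A: [2, 4, 13, 29]
List B: [1, 9, 11, 14, 16]
Repeatedly compare the front elements and take the smaller:
  2 vs 1 -> take 1
  2 vs 9 -> take 2
  4 vs 9 -> take 4
  13 vs 9 -> take 9
  13 vs 11 -> take 11
  13 vs 14 -> take 13
  29 vs 14 -> take 14
  29 vs 16 -> take 16
  B is exhausted; append the rest of A: [29]
Final answer: [1, 2, 4, 9, 11, 13, 14, 16, 29]


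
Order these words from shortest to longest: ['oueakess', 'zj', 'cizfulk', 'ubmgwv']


Compute lengths:
  'oueakess' has length 8
  'zj' has length 2
  'cizfulk' has length 7
  'ubmgwv' has length 6
Lengths in increasing order: 2 < 6 < 7 < 8
Listing the words in that order gives the answer.
Final answer: ['zj', 'ubmgwv', 'cizfulk', 'oueakess']


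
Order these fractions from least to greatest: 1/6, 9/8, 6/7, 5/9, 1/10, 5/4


Convert to decimal for comparison:
  1/6 = 0.1667
  9/8 = 1.125
  6/7 = 0.8571
  5/9 = 0.5556
  1/10 = 0.1
  5/4 = 1.25
Decimals in increasing order: 0.1 < 0.1667 < 0.5556 < 0.8571 < 1.125 < 1.25
Writing each back as its fraction gives the sorted order.
Final answer: 1/10, 1/6, 5/9, 6/7, 9/8, 5/4
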